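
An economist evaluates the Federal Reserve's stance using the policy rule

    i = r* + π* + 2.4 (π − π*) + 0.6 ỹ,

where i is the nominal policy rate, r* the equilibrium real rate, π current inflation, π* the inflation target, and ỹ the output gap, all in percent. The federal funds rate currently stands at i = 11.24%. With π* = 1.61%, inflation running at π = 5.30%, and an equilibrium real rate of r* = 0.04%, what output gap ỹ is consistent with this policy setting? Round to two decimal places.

0.6 ỹ = 11.24 − 0.04 − 1.61 − 2.4 × (5.30 − 1.61) = 0.734
ỹ = 0.734 / 0.6 = 1.22

1.22%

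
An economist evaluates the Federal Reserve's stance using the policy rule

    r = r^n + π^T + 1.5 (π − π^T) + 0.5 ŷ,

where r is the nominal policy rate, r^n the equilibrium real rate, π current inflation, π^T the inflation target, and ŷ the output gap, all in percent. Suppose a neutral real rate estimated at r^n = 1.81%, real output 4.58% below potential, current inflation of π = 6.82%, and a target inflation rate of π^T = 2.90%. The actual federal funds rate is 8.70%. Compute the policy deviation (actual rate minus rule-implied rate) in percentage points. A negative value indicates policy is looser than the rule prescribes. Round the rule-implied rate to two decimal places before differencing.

Output 4.58% below potential → ŷ = -4.58.
r = 1.81 + 2.90 + 1.5 × (6.82 − 2.90) + 0.5 × (-4.58)
   = 1.81 + 2.9 + 5.88 − 2.29 = 8.30
Deviation = 8.70 − 8.30 = 0.40 pp.

0.40 pp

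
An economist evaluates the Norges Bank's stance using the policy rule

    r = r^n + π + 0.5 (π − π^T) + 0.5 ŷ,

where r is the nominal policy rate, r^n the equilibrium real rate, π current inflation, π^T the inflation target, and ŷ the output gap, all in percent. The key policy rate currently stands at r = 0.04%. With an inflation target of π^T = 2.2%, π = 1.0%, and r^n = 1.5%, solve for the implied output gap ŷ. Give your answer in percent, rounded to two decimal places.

0.5 ŷ = 0.04 − 1.5 − 1.0 − 0.5 × (1.0 − 2.2) = -1.86
ŷ = -1.86 / 0.5 = -3.72

-3.72%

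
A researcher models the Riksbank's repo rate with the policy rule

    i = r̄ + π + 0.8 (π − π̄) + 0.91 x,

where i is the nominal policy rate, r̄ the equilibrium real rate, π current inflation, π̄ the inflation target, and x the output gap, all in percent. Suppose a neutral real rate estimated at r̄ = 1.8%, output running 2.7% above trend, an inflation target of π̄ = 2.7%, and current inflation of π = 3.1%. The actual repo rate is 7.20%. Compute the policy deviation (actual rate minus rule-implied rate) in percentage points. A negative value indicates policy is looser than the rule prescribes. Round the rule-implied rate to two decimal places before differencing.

-0.48 pp

Output 2.7% above potential → x = 2.7.
i = 1.8 + 3.1 + 0.8 × (3.1 − 2.7) + 0.91 × 2.7
   = 1.8 + 3.1 + 0.32 + 2.457 = 7.68
Deviation = 7.20 − 7.68 = -0.48 pp.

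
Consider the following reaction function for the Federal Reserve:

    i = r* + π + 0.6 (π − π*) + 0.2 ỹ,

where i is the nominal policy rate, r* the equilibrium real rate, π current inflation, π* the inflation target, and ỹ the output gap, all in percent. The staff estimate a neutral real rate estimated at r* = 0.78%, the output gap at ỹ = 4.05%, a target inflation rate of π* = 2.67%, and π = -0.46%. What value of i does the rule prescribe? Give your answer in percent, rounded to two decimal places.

i = 0.78 + (-0.46) + 0.6 × (-0.46 − 2.67) + 0.2 × 4.05
   = 0.78 − 0.46 − 1.878 + 0.81 = -0.75

-0.75%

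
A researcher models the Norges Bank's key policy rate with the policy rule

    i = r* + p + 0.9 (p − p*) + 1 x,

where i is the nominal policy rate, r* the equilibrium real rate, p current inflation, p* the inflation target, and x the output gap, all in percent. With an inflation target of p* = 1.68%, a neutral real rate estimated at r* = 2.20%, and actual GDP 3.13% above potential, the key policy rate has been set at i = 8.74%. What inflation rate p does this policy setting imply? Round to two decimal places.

2.59%

Output 3.13% above potential → x = 3.13.
Collecting p: i = r* + (1 + 0.9) p − 0.9 p* + 1 x
1.9 p = 8.74 − 2.20 + 0.9 × 1.68 − 1 × 3.13 = 4.922
p = 4.922 / 1.9 = 2.59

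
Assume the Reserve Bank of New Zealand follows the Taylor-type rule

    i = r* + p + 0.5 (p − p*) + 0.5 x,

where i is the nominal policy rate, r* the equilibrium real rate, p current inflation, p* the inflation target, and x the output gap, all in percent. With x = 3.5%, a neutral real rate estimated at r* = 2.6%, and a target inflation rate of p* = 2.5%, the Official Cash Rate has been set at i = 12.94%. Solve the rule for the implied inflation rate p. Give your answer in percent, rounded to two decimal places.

6.56%

Collecting p: i = r* + (1 + 0.5) p − 0.5 p* + 0.5 x
1.5 p = 12.94 − 2.6 + 0.5 × 2.5 − 0.5 × 3.5 = 9.84
p = 9.84 / 1.5 = 6.56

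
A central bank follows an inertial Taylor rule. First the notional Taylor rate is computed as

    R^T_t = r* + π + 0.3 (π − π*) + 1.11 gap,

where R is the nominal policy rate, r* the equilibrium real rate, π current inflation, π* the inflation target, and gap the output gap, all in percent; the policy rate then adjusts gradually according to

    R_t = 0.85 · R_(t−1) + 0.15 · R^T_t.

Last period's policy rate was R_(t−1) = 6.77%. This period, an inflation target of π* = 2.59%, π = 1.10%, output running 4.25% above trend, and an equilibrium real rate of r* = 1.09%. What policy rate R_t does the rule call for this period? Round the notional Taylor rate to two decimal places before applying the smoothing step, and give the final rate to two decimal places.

6.72%

Output 4.25% above potential → gap = 4.25.
R^T_t = 1.09 + 1.10 + 0.3 × (1.10 − 2.59) + 1.11 × 4.25
   = 1.09 + 1.1 − 0.447 + 4.7175 = 6.46
R_t = 0.85 × 6.77 + 0.15 × 6.46 = 5.7545 + 0.969 = 6.72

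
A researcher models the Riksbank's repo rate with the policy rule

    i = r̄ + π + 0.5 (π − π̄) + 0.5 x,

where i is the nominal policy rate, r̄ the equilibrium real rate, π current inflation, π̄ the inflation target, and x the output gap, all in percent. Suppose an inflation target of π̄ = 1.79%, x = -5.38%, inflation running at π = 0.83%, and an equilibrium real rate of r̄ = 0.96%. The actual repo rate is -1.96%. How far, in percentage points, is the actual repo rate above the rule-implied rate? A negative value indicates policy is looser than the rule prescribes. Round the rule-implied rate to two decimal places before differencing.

i = 0.96 + 0.83 + 0.5 × (0.83 − 1.79) + 0.5 × (-5.38)
   = 0.96 + 0.83 − 0.48 − 2.69 = -1.38
Deviation = -1.96 − (-1.38) = -0.58 pp.

-0.58 pp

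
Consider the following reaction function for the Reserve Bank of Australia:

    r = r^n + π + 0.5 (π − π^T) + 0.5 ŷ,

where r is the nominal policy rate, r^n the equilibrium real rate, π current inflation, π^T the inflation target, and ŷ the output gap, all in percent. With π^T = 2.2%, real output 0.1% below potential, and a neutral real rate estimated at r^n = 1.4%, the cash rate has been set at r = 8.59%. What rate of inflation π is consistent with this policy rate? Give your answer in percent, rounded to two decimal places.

Output 0.1% below potential → ŷ = -0.1.
Collecting π: r = r^n + (1 + 0.5) π − 0.5 π^T + 0.5 ŷ
1.5 π = 8.59 − 1.4 + 0.5 × 2.2 − 0.5 × (-0.1) = 8.34
π = 8.34 / 1.5 = 5.56

5.56%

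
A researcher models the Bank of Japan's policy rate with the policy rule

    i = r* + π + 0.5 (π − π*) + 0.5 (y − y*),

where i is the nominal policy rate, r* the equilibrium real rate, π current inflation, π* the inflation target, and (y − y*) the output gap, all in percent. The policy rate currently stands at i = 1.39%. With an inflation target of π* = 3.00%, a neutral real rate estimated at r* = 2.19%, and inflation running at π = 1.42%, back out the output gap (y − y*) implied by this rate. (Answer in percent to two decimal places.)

0.5 (y − y*) = 1.39 − 2.19 − 1.42 − 0.5 × (1.42 − 3.00) = -1.43
(y − y*) = -1.43 / 0.5 = -2.86

-2.86%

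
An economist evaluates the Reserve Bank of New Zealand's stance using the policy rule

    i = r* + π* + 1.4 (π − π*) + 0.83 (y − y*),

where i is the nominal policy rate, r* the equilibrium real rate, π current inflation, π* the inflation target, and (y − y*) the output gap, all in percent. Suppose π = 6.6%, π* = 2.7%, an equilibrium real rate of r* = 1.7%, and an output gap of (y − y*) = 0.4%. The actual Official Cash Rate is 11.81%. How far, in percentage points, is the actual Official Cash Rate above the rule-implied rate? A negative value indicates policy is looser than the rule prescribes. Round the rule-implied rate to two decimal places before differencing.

i = 1.7 + 2.7 + 1.4 × (6.6 − 2.7) + 0.83 × 0.4
   = 1.7 + 2.7 + 5.46 + 0.332 = 10.19
Deviation = 11.81 − 10.19 = 1.62 pp.

1.62 pp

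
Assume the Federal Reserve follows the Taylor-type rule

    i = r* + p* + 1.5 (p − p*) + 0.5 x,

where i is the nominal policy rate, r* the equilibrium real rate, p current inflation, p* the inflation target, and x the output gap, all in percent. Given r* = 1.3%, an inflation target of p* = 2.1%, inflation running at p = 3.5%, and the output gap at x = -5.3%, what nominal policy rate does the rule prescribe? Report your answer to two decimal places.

2.85%

i = 1.3 + 2.1 + 1.5 × (3.5 − 2.1) + 0.5 × (-5.3)
   = 1.3 + 2.1 + 2.1 − 2.65 = 2.85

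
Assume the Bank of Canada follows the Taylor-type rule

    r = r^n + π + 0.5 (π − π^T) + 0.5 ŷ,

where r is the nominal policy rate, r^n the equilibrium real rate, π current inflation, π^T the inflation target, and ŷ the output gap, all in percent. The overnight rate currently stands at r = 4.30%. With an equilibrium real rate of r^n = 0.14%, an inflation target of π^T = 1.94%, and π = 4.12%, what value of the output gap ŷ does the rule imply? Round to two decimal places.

0.5 ŷ = 4.30 − 0.14 − 4.12 − 0.5 × (4.12 − 1.94) = -1.05
ŷ = -1.05 / 0.5 = -2.10

-2.10%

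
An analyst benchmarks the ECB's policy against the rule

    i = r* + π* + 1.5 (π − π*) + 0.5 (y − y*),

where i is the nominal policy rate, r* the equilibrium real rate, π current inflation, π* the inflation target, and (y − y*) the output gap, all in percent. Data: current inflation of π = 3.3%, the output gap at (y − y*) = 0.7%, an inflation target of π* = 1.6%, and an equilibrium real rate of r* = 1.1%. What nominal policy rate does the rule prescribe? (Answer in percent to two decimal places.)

i = 1.1 + 1.6 + 1.5 × (3.3 − 1.6) + 0.5 × 0.7
   = 1.1 + 1.6 + 2.55 + 0.35 = 5.60

5.60%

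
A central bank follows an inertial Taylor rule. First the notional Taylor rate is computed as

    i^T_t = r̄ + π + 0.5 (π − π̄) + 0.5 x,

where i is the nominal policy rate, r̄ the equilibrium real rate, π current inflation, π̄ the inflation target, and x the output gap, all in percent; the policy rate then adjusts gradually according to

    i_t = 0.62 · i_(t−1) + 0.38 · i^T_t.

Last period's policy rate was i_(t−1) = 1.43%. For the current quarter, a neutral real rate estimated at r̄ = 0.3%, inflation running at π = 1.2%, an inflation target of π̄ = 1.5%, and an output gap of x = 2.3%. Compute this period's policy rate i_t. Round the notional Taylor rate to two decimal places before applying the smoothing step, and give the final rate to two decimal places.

1.84%

i^T_t = 0.3 + 1.2 + 0.5 × (1.2 − 1.5) + 0.5 × 2.3
   = 0.3 + 1.2 − 0.15 + 1.15 = 2.50
i_t = 0.62 × 1.43 + 0.38 × 2.50 = 0.8866 + 0.95 = 1.84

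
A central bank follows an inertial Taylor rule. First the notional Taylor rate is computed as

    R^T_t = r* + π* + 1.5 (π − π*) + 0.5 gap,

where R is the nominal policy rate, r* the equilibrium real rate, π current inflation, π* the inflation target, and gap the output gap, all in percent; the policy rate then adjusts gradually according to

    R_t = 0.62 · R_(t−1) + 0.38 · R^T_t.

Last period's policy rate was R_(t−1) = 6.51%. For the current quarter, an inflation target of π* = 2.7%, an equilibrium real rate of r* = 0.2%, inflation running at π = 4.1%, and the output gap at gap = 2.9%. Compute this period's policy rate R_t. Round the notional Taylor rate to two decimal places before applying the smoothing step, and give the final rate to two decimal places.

6.49%

R^T_t = 0.2 + 2.7 + 1.5 × (4.1 − 2.7) + 0.5 × 2.9
   = 0.2 + 2.7 + 2.1 + 1.45 = 6.45
R_t = 0.62 × 6.51 + 0.38 × 6.45 = 4.0362 + 2.451 = 6.49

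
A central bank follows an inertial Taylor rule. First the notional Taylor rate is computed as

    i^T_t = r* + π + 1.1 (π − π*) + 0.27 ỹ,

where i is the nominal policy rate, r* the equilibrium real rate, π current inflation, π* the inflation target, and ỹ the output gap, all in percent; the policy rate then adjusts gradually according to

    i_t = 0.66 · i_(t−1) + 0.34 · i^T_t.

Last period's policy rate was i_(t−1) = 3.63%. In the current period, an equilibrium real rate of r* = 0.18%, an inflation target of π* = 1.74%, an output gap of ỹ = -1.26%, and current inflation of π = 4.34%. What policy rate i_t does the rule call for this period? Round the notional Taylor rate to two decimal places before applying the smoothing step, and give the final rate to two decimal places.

i^T_t = 0.18 + 4.34 + 1.1 × (4.34 − 1.74) + 0.27 × (-1.26)
   = 0.18 + 4.34 + 2.86 − 0.3402 = 7.04
i_t = 0.66 × 3.63 + 0.34 × 7.04 = 2.3958 + 2.3936 = 4.79

4.79%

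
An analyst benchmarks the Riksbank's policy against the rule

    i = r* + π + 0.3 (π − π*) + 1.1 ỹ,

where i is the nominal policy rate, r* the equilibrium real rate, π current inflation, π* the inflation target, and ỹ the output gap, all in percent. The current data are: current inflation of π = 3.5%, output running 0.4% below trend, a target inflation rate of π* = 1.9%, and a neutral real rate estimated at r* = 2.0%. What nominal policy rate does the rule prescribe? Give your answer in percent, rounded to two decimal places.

Output 0.4% below potential → ỹ = -0.4.
i = 2.0 + 3.5 + 0.3 × (3.5 − 1.9) + 1.1 × (-0.4)
   = 2.0 + 3.5 + 0.48 − 0.44 = 5.54

5.54%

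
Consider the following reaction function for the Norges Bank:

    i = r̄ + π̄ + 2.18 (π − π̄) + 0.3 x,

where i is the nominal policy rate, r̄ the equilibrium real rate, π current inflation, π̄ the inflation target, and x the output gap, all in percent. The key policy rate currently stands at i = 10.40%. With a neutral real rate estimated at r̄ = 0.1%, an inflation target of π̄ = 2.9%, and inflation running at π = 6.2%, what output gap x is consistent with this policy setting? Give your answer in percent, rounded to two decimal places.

0.69%

0.3 x = 10.40 − 0.1 − 2.9 − 2.18 × (6.2 − 2.9) = 0.206
x = 0.206 / 0.3 = 0.69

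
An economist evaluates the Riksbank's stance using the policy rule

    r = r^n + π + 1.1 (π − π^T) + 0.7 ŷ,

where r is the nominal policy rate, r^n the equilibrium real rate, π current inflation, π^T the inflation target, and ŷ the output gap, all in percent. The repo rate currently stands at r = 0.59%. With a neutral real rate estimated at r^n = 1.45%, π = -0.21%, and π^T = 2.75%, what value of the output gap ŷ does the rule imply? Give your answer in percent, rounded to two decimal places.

3.72%

0.7 ŷ = 0.59 − 1.45 − (-0.21) − 1.1 × ((-0.21) − 2.75) = 2.606
ŷ = 2.606 / 0.7 = 3.72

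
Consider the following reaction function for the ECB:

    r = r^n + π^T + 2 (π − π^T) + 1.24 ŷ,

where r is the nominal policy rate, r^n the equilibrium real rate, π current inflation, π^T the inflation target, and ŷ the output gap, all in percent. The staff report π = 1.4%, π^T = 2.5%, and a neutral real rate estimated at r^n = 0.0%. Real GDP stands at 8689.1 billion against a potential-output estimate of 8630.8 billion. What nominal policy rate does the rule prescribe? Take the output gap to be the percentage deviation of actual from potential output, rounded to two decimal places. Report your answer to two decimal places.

Output gap = 100 × (8689.1 − 8630.8) / 8630.8 = 0.68%.
r = 0.00 + 2.50 + 2 × (1.40 − 2.50) + 1.24 × 0.68
   = 0.00 + 2.5 − 2.2 + 0.8432 = 1.14

1.14%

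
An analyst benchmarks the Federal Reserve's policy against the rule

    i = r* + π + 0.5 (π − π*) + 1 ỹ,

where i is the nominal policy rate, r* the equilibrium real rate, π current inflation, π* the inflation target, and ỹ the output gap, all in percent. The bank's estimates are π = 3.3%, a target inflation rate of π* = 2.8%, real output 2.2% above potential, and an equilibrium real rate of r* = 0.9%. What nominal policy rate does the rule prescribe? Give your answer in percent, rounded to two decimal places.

6.65%

Output 2.2% above potential → ỹ = 2.2.
i = 0.9 + 3.3 + 0.5 × (3.3 − 2.8) + 1 × 2.2
   = 0.9 + 3.3 + 0.25 + 2.2 = 6.65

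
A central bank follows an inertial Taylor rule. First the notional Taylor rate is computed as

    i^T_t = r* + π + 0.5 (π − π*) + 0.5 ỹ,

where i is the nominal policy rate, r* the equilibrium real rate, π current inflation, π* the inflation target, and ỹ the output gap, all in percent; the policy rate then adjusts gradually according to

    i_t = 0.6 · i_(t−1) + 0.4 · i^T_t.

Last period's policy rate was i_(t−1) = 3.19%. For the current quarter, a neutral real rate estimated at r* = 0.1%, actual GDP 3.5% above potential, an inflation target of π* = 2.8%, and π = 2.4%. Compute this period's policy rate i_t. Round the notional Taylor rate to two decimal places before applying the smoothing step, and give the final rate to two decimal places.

Output 3.5% above potential → ỹ = 3.5.
i^T_t = 0.1 + 2.4 + 0.5 × (2.4 − 2.8) + 0.5 × 3.5
   = 0.1 + 2.4 − 0.2 + 1.75 = 4.05
i_t = 0.6 × 3.19 + 0.4 × 4.05 = 1.914 + 1.62 = 3.53

3.53%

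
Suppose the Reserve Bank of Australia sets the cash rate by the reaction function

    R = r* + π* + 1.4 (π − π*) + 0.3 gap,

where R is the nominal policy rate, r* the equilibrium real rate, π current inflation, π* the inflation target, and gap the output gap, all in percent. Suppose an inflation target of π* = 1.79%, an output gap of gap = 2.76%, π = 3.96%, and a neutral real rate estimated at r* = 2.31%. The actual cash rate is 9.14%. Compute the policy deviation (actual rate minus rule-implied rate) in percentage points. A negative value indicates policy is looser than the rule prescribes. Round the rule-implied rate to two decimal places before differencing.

1.17 pp

R = 2.31 + 1.79 + 1.4 × (3.96 − 1.79) + 0.3 × 2.76
   = 2.31 + 1.79 + 3.038 + 0.828 = 7.97
Deviation = 9.14 − 7.97 = 1.17 pp.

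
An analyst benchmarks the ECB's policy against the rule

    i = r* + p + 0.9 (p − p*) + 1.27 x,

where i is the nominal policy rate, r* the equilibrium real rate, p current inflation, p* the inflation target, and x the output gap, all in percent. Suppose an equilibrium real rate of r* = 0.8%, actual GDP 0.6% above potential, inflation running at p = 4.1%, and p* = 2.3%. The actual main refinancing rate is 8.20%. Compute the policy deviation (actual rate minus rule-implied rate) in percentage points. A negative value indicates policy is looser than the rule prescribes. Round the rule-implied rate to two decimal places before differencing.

Output 0.6% above potential → x = 0.6.
i = 0.8 + 4.1 + 0.9 × (4.1 − 2.3) + 1.27 × 0.6
   = 0.8 + 4.1 + 1.62 + 0.762 = 7.28
Deviation = 8.20 − 7.28 = 0.92 pp.

0.92 pp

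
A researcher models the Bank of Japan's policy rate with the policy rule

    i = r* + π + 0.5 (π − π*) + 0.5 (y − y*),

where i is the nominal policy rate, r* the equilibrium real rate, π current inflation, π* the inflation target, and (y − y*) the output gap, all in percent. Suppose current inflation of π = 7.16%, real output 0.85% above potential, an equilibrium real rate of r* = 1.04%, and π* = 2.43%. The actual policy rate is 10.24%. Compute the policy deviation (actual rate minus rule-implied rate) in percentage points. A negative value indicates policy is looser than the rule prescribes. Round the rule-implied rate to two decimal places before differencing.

Output 0.85% above potential → (y − y*) = 0.85.
i = 1.04 + 7.16 + 0.5 × (7.16 − 2.43) + 0.5 × 0.85
   = 1.04 + 7.16 + 2.365 + 0.425 = 10.99
Deviation = 10.24 − 10.99 = -0.75 pp.

-0.75 pp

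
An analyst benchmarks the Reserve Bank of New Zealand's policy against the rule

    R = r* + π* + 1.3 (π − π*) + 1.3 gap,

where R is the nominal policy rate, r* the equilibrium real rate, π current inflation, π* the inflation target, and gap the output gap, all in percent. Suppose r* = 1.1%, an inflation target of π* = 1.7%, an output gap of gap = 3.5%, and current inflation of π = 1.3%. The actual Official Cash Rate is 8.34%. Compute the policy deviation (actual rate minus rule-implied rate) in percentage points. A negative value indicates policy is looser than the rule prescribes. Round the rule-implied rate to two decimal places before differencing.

1.51 pp

R = 1.1 + 1.7 + 1.3 × (1.3 − 1.7) + 1.3 × 3.5
   = 1.1 + 1.7 − 0.52 + 4.55 = 6.83
Deviation = 8.34 − 6.83 = 1.51 pp.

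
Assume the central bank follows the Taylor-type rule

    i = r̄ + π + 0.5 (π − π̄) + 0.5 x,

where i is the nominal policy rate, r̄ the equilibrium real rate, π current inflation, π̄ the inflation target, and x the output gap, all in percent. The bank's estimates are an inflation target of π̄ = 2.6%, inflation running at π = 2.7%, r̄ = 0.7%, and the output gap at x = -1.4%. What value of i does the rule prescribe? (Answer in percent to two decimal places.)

i = 0.7 + 2.7 + 0.5 × (2.7 − 2.6) + 0.5 × (-1.4)
   = 0.7 + 2.7 + 0.05 − 0.7 = 2.75

2.75%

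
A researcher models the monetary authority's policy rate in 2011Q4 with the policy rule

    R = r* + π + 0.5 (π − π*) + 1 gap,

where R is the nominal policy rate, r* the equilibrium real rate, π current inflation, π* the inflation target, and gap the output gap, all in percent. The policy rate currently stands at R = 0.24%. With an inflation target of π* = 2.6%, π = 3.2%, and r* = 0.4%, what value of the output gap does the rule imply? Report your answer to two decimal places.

1 gap = 0.24 − 0.4 − 3.2 − 0.5 × (3.2 − 2.6) = -3.66
gap = -3.66 / 1 = -3.66

-3.66%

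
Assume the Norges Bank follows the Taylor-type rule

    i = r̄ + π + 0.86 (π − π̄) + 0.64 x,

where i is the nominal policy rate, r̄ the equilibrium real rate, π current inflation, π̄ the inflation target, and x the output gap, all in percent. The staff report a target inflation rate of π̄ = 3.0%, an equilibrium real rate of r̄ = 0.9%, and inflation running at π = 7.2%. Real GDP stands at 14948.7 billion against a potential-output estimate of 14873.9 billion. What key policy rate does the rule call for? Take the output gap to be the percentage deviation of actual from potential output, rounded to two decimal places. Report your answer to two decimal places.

12.03%

Output gap = 100 × (14948.7 − 14873.9) / 14873.9 = 0.50%.
i = 0.90 + 7.20 + 0.86 × (7.20 − 3.00) + 0.64 × 0.50
   = 0.90 + 7.2 + 3.612 + 0.32 = 12.03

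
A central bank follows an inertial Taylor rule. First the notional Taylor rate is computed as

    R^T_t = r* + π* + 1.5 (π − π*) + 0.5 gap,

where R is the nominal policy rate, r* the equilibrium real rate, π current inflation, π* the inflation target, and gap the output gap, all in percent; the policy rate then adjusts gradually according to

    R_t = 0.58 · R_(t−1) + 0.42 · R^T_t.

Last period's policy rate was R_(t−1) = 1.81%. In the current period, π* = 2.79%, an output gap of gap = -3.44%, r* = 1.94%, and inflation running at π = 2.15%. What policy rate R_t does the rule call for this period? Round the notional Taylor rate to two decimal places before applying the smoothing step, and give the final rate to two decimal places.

1.91%

R^T_t = 1.94 + 2.79 + 1.5 × (2.15 − 2.79) + 0.5 × (-3.44)
   = 1.94 + 2.79 − 0.96 − 1.72 = 2.05
R_t = 0.58 × 1.81 + 0.42 × 2.05 = 1.0498 + 0.861 = 1.91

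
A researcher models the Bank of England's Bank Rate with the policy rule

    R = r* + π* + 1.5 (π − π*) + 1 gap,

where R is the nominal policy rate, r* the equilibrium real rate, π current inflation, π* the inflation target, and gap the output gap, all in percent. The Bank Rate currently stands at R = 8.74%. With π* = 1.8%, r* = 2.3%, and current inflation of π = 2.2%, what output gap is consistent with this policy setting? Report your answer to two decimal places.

1 gap = 8.74 − 2.3 − 1.8 − 1.5 × (2.2 − 1.8) = 4.04
gap = 4.04 / 1 = 4.04

4.04%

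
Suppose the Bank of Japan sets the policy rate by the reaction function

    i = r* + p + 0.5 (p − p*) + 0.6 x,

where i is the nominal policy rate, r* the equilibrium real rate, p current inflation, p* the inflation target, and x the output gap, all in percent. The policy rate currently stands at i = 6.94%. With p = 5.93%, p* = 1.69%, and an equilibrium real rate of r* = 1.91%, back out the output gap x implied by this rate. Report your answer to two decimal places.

0.6 x = 6.94 − 1.91 − 5.93 − 0.5 × (5.93 − 1.69) = -3.02
x = -3.02 / 0.6 = -5.03

-5.03%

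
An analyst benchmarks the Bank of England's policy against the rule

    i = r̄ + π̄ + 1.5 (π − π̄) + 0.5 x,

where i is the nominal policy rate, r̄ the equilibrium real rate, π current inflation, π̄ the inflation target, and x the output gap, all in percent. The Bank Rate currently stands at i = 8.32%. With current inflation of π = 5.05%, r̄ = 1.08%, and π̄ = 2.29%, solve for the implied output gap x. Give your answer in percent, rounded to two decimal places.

0.5 x = 8.32 − 1.08 − 2.29 − 1.5 × (5.05 − 2.29) = 0.81
x = 0.81 / 0.5 = 1.62

1.62%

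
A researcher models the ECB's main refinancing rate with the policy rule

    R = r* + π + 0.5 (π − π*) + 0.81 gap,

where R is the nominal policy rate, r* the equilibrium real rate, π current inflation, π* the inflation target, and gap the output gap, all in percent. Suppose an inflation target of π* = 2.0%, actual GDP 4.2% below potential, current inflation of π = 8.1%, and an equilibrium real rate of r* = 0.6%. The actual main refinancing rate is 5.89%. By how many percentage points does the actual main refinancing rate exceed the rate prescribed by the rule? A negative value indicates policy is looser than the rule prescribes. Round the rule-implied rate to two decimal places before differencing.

Output 4.2% below potential → gap = -4.2.
R = 0.6 + 8.1 + 0.5 × (8.1 − 2.0) + 0.81 × (-4.2)
   = 0.6 + 8.1 + 3.05 − 3.402 = 8.35
Deviation = 5.89 − 8.35 = -2.46 pp.

-2.46 pp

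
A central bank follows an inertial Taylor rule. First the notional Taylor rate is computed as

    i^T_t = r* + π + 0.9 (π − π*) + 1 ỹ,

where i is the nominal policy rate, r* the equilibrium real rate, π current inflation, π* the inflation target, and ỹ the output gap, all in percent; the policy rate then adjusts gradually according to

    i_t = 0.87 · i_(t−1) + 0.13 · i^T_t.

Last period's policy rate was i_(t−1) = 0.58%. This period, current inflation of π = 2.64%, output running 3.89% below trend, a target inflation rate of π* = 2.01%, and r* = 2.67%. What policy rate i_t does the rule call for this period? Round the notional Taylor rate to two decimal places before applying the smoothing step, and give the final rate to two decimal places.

0.76%

Output 3.89% below potential → ỹ = -3.89.
i^T_t = 2.67 + 2.64 + 0.9 × (2.64 − 2.01) + 1 × (-3.89)
   = 2.67 + 2.64 + 0.567 − 3.89 = 1.99
i_t = 0.87 × 0.58 + 0.13 × 1.99 = 0.5046 + 0.2587 = 0.76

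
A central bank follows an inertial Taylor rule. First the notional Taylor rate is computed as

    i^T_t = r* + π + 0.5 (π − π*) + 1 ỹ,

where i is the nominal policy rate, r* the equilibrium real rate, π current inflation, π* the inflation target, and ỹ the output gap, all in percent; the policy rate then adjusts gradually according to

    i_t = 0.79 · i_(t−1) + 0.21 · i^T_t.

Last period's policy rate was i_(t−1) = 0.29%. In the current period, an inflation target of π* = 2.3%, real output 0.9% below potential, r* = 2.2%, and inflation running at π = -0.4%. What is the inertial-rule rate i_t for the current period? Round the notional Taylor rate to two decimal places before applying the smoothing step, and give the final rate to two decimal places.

0.13%

Output 0.9% below potential → ỹ = -0.9.
i^T_t = 2.2 + (-0.4) + 0.5 × (-0.4 − 2.3) + 1 × (-0.9)
   = 2.2 − 0.4 − 1.35 − 0.9 = -0.45
i_t = 0.79 × 0.29 + 0.21 × (-0.45) = 0.2291 − 0.0945 = 0.13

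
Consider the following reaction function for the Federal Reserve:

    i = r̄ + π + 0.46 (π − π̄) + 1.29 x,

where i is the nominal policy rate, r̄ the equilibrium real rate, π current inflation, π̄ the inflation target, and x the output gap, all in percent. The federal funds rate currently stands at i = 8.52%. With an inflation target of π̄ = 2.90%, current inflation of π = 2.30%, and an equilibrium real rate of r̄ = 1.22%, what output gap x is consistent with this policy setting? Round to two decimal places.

1.29 x = 8.52 − 1.22 − 2.30 − 0.46 × (2.30 − 2.90) = 5.276
x = 5.276 / 1.29 = 4.09

4.09%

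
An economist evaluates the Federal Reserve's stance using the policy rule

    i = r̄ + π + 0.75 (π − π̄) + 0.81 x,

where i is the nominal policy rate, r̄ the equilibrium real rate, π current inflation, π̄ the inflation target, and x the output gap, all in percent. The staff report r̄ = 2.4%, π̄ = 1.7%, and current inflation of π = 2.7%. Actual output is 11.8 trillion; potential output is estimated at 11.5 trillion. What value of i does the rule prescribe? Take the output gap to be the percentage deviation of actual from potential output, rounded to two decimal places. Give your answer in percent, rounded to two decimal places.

7.96%

Output gap = 100 × (11.8 − 11.5) / 11.5 = 2.61%.
i = 2.40 + 2.70 + 0.75 × (2.70 − 1.70) + 0.81 × 2.61
   = 2.40 + 2.7 + 0.75 + 2.1141 = 7.96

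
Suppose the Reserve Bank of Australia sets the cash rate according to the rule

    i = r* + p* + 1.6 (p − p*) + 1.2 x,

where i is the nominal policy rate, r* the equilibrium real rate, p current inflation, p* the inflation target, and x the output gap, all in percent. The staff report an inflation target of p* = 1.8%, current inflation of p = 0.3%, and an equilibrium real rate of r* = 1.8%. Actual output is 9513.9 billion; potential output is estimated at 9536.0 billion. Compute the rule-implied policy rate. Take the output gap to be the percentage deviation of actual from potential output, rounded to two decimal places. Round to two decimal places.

0.92%

Output gap = 100 × (9513.9 − 9536.0) / 9536.0 = -0.23%.
i = 1.80 + 1.80 + 1.6 × (0.30 − 1.80) + 1.2 × (-0.23)
   = 1.80 + 1.8 − 2.4 − 0.276 = 0.92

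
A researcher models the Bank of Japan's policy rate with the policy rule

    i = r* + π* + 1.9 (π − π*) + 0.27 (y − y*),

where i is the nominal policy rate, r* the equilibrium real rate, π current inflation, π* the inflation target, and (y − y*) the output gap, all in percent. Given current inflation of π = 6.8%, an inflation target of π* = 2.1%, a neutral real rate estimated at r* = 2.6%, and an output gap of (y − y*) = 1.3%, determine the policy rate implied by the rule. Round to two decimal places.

13.98%

i = 2.6 + 2.1 + 1.9 × (6.8 − 2.1) + 0.27 × 1.3
   = 2.6 + 2.1 + 8.93 + 0.351 = 13.98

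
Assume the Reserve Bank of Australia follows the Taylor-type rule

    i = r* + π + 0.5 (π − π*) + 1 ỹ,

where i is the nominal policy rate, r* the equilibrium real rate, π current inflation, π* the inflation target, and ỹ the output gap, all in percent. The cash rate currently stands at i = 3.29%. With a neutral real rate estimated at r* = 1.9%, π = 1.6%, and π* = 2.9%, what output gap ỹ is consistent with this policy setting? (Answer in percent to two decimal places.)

0.44%

1 ỹ = 3.29 − 1.9 − 1.6 − 0.5 × (1.6 − 2.9) = 0.44
ỹ = 0.44 / 1 = 0.44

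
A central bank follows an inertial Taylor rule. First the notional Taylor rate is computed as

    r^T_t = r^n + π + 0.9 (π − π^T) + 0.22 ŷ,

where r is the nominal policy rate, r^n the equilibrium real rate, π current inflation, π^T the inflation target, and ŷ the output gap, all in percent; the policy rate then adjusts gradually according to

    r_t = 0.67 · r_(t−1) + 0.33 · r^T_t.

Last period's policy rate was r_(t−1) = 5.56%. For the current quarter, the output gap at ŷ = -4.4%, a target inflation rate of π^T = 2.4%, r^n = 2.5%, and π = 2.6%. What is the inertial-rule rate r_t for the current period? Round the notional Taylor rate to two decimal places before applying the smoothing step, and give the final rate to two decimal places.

5.15%

r^T_t = 2.5 + 2.6 + 0.9 × (2.6 − 2.4) + 0.22 × (-4.4)
   = 2.5 + 2.6 + 0.18 − 0.968 = 4.31
r_t = 0.67 × 5.56 + 0.33 × 4.31 = 3.7252 + 1.4223 = 5.15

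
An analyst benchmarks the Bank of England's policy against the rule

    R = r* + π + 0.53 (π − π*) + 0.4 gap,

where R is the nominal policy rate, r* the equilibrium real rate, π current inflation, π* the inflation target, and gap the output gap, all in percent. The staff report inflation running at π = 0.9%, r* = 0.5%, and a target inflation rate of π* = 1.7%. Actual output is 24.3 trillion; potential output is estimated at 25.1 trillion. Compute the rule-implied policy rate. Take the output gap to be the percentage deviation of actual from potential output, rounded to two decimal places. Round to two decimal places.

-0.30%

Output gap = 100 × (24.3 − 25.1) / 25.1 = -3.19%.
R = 0.50 + 0.90 + 0.53 × (0.90 − 1.70) + 0.4 × (-3.19)
   = 0.50 + 0.9 − 0.424 − 1.276 = -0.30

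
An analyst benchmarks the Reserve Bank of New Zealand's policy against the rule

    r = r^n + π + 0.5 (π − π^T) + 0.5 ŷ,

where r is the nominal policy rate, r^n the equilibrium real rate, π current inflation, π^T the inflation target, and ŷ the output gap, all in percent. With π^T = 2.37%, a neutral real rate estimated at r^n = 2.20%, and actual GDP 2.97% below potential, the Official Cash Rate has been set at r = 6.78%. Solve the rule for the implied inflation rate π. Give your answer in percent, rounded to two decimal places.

Output 2.97% below potential → ŷ = -2.97.
Collecting π: r = r^n + (1 + 0.5) π − 0.5 π^T + 0.5 ŷ
1.5 π = 6.78 − 2.20 + 0.5 × 2.37 − 0.5 × (-2.97) = 7.25
π = 7.25 / 1.5 = 4.83

4.83%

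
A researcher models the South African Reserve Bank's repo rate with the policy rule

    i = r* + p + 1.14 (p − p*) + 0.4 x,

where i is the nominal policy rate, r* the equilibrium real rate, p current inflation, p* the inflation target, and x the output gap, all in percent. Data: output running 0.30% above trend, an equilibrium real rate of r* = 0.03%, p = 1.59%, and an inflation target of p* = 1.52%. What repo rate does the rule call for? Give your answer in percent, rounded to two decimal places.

1.82%

Output 0.30% above potential → x = 0.30.
i = 0.03 + 1.59 + 1.14 × (1.59 − 1.52) + 0.4 × 0.30
   = 0.03 + 1.59 + 0.0798 + 0.12 = 1.82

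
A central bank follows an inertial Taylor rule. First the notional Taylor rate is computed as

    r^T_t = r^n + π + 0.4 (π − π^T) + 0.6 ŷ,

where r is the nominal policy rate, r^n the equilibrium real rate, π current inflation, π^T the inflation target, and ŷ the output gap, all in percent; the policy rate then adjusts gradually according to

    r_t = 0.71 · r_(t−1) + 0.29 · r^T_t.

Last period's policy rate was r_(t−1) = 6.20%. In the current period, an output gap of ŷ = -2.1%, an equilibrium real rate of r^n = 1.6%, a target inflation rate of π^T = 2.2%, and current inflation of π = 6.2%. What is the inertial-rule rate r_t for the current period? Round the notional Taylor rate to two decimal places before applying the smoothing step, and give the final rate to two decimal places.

6.76%

r^T_t = 1.6 + 6.2 + 0.4 × (6.2 − 2.2) + 0.6 × (-2.1)
   = 1.6 + 6.2 + 1.6 − 1.26 = 8.14
r_t = 0.71 × 6.20 + 0.29 × 8.14 = 4.402 + 2.3606 = 6.76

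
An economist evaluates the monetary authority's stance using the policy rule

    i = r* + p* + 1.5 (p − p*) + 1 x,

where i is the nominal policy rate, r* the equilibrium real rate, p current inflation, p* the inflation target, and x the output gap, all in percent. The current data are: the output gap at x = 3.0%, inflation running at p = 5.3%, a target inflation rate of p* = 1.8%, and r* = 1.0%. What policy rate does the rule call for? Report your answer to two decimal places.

i = 1.0 + 1.8 + 1.5 × (5.3 − 1.8) + 1 × 3.0
   = 1.0 + 1.8 + 5.25 + 3 = 11.05

11.05%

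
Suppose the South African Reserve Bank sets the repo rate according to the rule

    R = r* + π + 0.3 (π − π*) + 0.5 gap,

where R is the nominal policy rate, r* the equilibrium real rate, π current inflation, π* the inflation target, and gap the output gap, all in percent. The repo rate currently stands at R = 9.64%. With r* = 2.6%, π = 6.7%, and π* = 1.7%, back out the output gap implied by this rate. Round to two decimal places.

-2.32%

0.5 gap = 9.64 − 2.6 − 6.7 − 0.3 × (6.7 − 1.7) = -1.16
gap = -1.16 / 0.5 = -2.32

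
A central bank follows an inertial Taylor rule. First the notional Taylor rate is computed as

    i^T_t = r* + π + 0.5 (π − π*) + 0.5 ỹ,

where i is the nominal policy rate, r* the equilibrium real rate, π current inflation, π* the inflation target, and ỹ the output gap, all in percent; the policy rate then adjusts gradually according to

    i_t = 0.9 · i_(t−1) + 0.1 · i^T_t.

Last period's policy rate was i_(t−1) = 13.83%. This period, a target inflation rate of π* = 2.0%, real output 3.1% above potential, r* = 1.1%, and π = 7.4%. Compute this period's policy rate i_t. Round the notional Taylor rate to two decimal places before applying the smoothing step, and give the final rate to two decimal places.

Output 3.1% above potential → ỹ = 3.1.
i^T_t = 1.1 + 7.4 + 0.5 × (7.4 − 2.0) + 0.5 × 3.1
   = 1.1 + 7.4 + 2.7 + 1.55 = 12.75
i_t = 0.9 × 13.83 + 0.1 × 12.75 = 12.447 + 1.275 = 13.72

13.72%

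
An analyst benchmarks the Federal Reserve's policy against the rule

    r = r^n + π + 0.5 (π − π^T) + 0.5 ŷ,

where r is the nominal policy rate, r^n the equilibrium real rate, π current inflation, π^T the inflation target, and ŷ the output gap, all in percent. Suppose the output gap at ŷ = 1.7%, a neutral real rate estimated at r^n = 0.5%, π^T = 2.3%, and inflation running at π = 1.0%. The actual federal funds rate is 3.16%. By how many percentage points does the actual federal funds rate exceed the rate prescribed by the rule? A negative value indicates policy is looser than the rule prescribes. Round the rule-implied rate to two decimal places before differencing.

r = 0.5 + 1.0 + 0.5 × (1.0 − 2.3) + 0.5 × 1.7
   = 0.5 + 1 − 0.65 + 0.85 = 1.70
Deviation = 3.16 − 1.70 = 1.46 pp.

1.46 pp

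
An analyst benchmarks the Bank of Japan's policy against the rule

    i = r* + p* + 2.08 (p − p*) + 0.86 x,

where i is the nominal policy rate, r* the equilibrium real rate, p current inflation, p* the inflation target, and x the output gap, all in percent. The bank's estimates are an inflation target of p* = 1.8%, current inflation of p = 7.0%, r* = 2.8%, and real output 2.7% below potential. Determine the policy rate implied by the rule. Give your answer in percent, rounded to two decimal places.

13.09%

Output 2.7% below potential → x = -2.7.
i = 2.8 + 1.8 + 2.08 × (7.0 − 1.8) + 0.86 × (-2.7)
   = 2.8 + 1.8 + 10.816 − 2.322 = 13.09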